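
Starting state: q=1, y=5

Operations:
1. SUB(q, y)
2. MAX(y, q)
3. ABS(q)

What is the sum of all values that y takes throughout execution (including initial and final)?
20

Values of y at each step:
Initial: y = 5
After step 1: y = 5
After step 2: y = 5
After step 3: y = 5
Sum = 5 + 5 + 5 + 5 = 20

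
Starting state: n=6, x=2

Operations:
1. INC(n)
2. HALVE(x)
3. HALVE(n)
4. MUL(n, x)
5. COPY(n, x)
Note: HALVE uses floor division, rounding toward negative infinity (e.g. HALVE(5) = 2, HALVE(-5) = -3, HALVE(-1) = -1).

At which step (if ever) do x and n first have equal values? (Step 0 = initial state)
Step 5

x and n first become equal after step 5.

Comparing values at each step:
Initial: x=2, n=6
After step 1: x=2, n=7
After step 2: x=1, n=7
After step 3: x=1, n=3
After step 4: x=1, n=3
After step 5: x=1, n=1 ← equal!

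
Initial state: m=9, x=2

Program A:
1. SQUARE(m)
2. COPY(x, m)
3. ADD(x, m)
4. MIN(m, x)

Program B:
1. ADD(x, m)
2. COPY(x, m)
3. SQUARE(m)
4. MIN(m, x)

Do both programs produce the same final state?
No

Program A final state: m=81, x=162
Program B final state: m=9, x=9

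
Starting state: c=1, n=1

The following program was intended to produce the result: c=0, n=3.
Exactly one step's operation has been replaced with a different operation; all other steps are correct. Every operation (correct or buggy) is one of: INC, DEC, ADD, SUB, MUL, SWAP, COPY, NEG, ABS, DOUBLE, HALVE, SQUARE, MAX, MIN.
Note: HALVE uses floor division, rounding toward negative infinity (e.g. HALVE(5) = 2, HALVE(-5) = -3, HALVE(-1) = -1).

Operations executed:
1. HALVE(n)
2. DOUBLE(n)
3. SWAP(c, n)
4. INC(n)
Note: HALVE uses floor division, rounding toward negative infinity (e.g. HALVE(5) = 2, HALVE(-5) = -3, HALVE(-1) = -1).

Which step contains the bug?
Step 2

Trace with buggy code:
Initial: c=1, n=1
After step 1: c=1, n=0
After step 2: c=1, n=0
After step 3: c=0, n=1
After step 4: c=0, n=2
Actual final c=0, n=2 ≠ expected c=0, n=3.
Step 2 is the only position where a single-operation replacement can produce the expected result.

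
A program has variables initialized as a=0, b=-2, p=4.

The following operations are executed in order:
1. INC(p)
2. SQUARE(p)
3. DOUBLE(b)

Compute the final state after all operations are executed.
{a: 0, b: -4, p: 25}

Step-by-step execution:
Initial: a=0, b=-2, p=4
After step 1 (INC(p)): a=0, b=-2, p=5
After step 2 (SQUARE(p)): a=0, b=-2, p=25
After step 3 (DOUBLE(b)): a=0, b=-4, p=25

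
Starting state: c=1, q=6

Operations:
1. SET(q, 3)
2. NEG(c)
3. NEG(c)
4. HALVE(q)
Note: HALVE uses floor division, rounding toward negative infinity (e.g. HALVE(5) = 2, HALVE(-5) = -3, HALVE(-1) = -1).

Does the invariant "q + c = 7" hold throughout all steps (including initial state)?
No, violated after step 1

The invariant is violated after step 1.

State at each step:
Initial: c=1, q=6
After step 1: c=1, q=3
After step 2: c=-1, q=3
After step 3: c=1, q=3
After step 4: c=1, q=1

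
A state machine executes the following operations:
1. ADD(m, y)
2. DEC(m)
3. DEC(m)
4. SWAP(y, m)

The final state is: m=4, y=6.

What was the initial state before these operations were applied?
m=4, y=4

Working backwards:
Final state: m=4, y=6
Before step 4 (SWAP(y, m)): m=6, y=4
Before step 3 (DEC(m)): m=7, y=4
Before step 2 (DEC(m)): m=8, y=4
Before step 1 (ADD(m, y)): m=4, y=4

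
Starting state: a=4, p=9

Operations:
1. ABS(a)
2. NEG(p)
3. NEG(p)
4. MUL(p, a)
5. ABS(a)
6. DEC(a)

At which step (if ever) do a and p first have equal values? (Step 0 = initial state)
Never

a and p never become equal during execution.

Comparing values at each step:
Initial: a=4, p=9
After step 1: a=4, p=9
After step 2: a=4, p=-9
After step 3: a=4, p=9
After step 4: a=4, p=36
After step 5: a=4, p=36
After step 6: a=3, p=36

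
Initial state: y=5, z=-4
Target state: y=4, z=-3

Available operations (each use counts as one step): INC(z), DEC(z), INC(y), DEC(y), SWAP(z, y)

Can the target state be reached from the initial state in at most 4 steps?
Yes

Path (2 steps): INC(z) → DEC(y)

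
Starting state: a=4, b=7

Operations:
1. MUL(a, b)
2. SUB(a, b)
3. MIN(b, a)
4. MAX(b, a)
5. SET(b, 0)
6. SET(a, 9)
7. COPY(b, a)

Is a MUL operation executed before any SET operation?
Yes

First MUL: step 1
First SET: step 5
Since 1 < 5, MUL comes first.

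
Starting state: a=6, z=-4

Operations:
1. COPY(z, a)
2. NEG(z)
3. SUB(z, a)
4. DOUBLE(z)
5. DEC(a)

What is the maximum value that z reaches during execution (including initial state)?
6

Values of z at each step:
Initial: z = -4
After step 1: z = 6 ← maximum
After step 2: z = -6
After step 3: z = -12
After step 4: z = -24
After step 5: z = -24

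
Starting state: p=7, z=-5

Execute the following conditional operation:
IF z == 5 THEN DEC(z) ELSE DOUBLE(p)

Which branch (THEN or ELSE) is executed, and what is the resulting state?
Branch: ELSE, Final state: p=14, z=-5

Evaluating condition: z == 5
z = -5
Condition is False, so ELSE branch executes
After DOUBLE(p): p=14, z=-5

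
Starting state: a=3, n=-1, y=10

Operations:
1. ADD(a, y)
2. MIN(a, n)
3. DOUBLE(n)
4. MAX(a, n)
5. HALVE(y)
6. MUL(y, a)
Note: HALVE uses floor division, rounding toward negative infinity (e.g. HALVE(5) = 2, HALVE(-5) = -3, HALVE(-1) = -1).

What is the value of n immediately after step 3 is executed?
n = -2

Tracing n through execution:
Initial: n = -1
After step 1 (ADD(a, y)): n = -1
After step 2 (MIN(a, n)): n = -1
After step 3 (DOUBLE(n)): n = -2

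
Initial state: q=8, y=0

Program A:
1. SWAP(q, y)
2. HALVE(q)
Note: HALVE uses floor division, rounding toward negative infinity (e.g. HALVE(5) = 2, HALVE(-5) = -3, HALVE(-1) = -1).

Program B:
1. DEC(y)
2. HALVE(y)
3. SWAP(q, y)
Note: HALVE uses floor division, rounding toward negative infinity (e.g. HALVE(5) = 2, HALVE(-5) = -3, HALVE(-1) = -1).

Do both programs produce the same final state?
No

Program A final state: q=0, y=8
Program B final state: q=-1, y=8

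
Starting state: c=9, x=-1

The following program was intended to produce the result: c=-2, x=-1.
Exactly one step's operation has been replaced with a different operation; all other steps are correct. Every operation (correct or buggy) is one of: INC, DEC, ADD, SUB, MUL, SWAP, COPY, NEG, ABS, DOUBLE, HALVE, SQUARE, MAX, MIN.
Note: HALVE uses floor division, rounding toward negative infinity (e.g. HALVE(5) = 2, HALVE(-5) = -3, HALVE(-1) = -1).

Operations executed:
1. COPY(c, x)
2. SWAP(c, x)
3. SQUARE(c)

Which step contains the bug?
Step 3

Trace with buggy code:
Initial: c=9, x=-1
After step 1: c=-1, x=-1
After step 2: c=-1, x=-1
After step 3: c=1, x=-1
Actual final c=1, x=-1 ≠ expected c=-2, x=-1.
Step 3 is the only position where a single-operation replacement can produce the expected result.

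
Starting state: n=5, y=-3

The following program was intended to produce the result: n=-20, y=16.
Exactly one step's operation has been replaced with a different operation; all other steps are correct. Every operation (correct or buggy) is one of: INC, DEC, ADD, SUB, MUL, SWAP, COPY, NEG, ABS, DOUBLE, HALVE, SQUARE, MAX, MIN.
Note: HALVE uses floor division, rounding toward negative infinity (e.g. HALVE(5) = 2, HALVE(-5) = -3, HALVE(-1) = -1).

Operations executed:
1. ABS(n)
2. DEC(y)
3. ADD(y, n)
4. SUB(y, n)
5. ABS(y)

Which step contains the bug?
Step 3

Trace with buggy code:
Initial: n=5, y=-3
After step 1: n=5, y=-3
After step 2: n=5, y=-4
After step 3: n=5, y=1
After step 4: n=5, y=-4
After step 5: n=5, y=4
Actual final n=5, y=4 ≠ expected n=-20, y=16.
Step 3 is the only position where a single-operation replacement can produce the expected result.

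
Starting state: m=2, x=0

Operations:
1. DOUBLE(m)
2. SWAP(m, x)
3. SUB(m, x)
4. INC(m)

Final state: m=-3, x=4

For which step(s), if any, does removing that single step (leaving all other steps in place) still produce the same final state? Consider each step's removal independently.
None - removing any single step changes the final result

Testing removal of each single step:
Without step 1: final = m=-1, x=2 (different)
Without step 2: final = m=5, x=0 (different)
Without step 3: final = m=1, x=4 (different)
Without step 4: final = m=-4, x=4 (different)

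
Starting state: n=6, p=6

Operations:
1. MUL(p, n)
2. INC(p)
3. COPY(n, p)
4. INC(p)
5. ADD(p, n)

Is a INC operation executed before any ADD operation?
Yes

First INC: step 2
First ADD: step 5
Since 2 < 5, INC comes first.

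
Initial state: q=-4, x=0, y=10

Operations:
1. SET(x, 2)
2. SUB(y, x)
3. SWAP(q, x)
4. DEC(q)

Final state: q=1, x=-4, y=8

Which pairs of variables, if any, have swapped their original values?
None

Comparing initial and final values:
x: 0 → -4
q: -4 → 1
y: 10 → 8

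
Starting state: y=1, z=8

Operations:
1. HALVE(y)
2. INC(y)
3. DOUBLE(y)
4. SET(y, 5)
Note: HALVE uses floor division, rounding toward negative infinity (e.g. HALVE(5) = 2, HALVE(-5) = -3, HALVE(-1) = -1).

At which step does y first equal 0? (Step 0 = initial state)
Step 1

Tracing y:
Initial: y = 1
After step 1: y = 0 ← first occurrence
After step 2: y = 1
After step 3: y = 2
After step 4: y = 5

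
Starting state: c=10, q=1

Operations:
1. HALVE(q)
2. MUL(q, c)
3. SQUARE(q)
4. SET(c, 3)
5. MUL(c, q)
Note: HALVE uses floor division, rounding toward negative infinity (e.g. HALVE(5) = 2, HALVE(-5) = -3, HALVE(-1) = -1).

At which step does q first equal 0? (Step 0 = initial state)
Step 1

Tracing q:
Initial: q = 1
After step 1: q = 0 ← first occurrence
After step 2: q = 0
After step 3: q = 0
After step 4: q = 0
After step 5: q = 0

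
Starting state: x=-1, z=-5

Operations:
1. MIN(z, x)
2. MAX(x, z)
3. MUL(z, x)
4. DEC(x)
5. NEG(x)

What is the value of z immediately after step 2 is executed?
z = -5

Tracing z through execution:
Initial: z = -5
After step 1 (MIN(z, x)): z = -5
After step 2 (MAX(x, z)): z = -5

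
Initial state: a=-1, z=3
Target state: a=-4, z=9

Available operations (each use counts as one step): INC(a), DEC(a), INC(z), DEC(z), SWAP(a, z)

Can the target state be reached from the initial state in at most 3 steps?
No

The target state cannot be reached within 3 steps.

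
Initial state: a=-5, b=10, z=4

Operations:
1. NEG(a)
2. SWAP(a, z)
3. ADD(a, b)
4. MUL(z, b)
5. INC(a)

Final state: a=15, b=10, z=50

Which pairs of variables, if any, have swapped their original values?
None

Comparing initial and final values:
z: 4 → 50
b: 10 → 10
a: -5 → 15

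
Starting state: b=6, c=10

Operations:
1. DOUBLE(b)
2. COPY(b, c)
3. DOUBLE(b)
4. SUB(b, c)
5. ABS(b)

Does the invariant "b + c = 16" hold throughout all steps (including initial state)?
No, violated after step 1

The invariant is violated after step 1.

State at each step:
Initial: b=6, c=10
After step 1: b=12, c=10
After step 2: b=10, c=10
After step 3: b=20, c=10
After step 4: b=10, c=10
After step 5: b=10, c=10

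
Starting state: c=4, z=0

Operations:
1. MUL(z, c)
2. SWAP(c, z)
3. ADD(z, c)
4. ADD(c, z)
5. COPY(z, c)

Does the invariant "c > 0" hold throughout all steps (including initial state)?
No, violated after step 2

The invariant is violated after step 2.

State at each step:
Initial: c=4, z=0
After step 1: c=4, z=0
After step 2: c=0, z=4
After step 3: c=0, z=4
After step 4: c=4, z=4
After step 5: c=4, z=4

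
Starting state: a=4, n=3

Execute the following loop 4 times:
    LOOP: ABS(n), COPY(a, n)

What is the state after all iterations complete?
a=3, n=3

Iteration trace:
Start: a=4, n=3
After iteration 1: a=3, n=3
After iteration 2: a=3, n=3
After iteration 3: a=3, n=3
After iteration 4: a=3, n=3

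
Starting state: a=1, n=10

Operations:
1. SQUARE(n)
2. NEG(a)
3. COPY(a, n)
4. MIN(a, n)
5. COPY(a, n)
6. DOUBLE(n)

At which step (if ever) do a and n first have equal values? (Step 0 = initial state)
Step 3

a and n first become equal after step 3.

Comparing values at each step:
Initial: a=1, n=10
After step 1: a=1, n=100
After step 2: a=-1, n=100
After step 3: a=100, n=100 ← equal!
After step 4: a=100, n=100 ← equal!
After step 5: a=100, n=100 ← equal!
After step 6: a=100, n=200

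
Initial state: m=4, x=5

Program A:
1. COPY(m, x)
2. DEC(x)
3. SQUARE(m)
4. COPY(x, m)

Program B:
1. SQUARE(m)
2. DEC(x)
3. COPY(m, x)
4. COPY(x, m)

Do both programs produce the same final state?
No

Program A final state: m=25, x=25
Program B final state: m=4, x=4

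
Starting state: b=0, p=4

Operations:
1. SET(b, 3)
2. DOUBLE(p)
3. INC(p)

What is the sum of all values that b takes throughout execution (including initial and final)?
9

Values of b at each step:
Initial: b = 0
After step 1: b = 3
After step 2: b = 3
After step 3: b = 3
Sum = 0 + 3 + 3 + 3 = 9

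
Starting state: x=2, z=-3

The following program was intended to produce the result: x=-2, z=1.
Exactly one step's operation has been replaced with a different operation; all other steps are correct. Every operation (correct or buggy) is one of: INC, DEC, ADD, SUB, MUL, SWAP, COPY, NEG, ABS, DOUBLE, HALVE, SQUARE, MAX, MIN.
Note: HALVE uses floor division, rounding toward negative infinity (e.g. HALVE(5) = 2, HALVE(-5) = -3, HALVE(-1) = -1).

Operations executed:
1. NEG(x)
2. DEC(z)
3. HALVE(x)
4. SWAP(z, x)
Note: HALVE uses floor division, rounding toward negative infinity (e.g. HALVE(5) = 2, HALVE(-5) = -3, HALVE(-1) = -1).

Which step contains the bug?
Step 1

Trace with buggy code:
Initial: x=2, z=-3
After step 1: x=-2, z=-3
After step 2: x=-2, z=-4
After step 3: x=-1, z=-4
After step 4: x=-4, z=-1
Actual final x=-4, z=-1 ≠ expected x=-2, z=1.
Step 1 is the only position where a single-operation replacement can produce the expected result.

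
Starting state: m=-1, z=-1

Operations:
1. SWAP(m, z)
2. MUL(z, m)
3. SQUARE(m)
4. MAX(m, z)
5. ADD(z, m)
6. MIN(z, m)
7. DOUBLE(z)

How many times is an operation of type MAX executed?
1

Counting MAX operations:
Step 4: MAX(m, z) ← MAX
Total: 1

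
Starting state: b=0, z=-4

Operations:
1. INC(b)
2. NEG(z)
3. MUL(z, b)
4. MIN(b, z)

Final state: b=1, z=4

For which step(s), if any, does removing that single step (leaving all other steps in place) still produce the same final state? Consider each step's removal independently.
Step(s) 3, 4

Testing removal of each single step:
Without step 1: final = b=0, z=0 (different)
Without step 2: final = b=-4, z=-4 (different)
Without step 3: final = b=1, z=4 (same)
Without step 4: final = b=1, z=4 (same)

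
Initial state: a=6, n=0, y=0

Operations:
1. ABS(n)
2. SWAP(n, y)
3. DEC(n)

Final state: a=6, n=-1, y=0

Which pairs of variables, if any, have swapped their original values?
None

Comparing initial and final values:
n: 0 → -1
y: 0 → 0
a: 6 → 6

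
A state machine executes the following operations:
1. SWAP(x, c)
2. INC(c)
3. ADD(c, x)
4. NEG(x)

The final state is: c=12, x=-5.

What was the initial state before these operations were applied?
c=5, x=6

Working backwards:
Final state: c=12, x=-5
Before step 4 (NEG(x)): c=12, x=5
Before step 3 (ADD(c, x)): c=7, x=5
Before step 2 (INC(c)): c=6, x=5
Before step 1 (SWAP(x, c)): c=5, x=6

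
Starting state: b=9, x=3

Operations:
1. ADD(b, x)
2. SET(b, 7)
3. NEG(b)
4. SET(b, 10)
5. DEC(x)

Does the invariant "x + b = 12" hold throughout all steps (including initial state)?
No, violated after step 1

The invariant is violated after step 1.

State at each step:
Initial: b=9, x=3
After step 1: b=12, x=3
After step 2: b=7, x=3
After step 3: b=-7, x=3
After step 4: b=10, x=3
After step 5: b=10, x=2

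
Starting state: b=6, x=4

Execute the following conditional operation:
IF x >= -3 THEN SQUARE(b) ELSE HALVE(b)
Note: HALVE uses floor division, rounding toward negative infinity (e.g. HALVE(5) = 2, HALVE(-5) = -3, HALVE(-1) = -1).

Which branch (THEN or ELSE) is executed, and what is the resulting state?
Branch: THEN, Final state: b=36, x=4

Evaluating condition: x >= -3
x = 4
Condition is True, so THEN branch executes
After SQUARE(b): b=36, x=4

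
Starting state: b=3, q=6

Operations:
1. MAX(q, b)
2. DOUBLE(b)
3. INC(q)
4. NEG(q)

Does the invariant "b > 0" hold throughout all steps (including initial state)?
Yes

The invariant holds at every step.

State at each step:
Initial: b=3, q=6
After step 1: b=3, q=6
After step 2: b=6, q=6
After step 3: b=6, q=7
After step 4: b=6, q=-7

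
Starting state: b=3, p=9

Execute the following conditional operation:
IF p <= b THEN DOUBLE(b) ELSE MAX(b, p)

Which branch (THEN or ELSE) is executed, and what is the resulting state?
Branch: ELSE, Final state: b=9, p=9

Evaluating condition: p <= b
p = 9, b = 3
Condition is False, so ELSE branch executes
After MAX(b, p): b=9, p=9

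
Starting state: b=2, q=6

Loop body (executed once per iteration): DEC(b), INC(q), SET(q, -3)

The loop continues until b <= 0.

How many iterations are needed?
2

Tracing iterations:
Initial: b=2, q=6
After iteration 1: b=1, q=-3
After iteration 2: b=0, q=-3
b <= 0 now holds, so the loop exits after 2 iterations.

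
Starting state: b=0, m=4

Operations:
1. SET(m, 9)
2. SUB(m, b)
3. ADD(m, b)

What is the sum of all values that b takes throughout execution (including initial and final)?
0

Values of b at each step:
Initial: b = 0
After step 1: b = 0
After step 2: b = 0
After step 3: b = 0
Sum = 0 + 0 + 0 + 0 = 0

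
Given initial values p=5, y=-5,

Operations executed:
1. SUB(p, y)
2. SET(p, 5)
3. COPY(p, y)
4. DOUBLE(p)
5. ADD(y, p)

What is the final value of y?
y = -15

Tracing execution:
Step 1: SUB(p, y) → y = -5
Step 2: SET(p, 5) → y = -5
Step 3: COPY(p, y) → y = -5
Step 4: DOUBLE(p) → y = -5
Step 5: ADD(y, p) → y = -15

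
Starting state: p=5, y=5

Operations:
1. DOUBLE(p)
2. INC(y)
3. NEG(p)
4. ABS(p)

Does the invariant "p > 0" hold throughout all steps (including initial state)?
No, violated after step 3

The invariant is violated after step 3.

State at each step:
Initial: p=5, y=5
After step 1: p=10, y=5
After step 2: p=10, y=6
After step 3: p=-10, y=6
After step 4: p=10, y=6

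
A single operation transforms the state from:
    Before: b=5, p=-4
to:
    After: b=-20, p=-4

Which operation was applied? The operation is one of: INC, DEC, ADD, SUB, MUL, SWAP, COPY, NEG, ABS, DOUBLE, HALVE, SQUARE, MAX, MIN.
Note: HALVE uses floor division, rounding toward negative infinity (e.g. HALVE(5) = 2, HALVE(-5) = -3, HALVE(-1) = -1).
MUL(b, p)

Analyzing the change:
Before: b=5, p=-4
After: b=-20, p=-4
Variable b changed from 5 to -20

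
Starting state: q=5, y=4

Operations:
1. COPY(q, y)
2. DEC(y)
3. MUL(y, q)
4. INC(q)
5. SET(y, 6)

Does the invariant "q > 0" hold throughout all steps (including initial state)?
Yes

The invariant holds at every step.

State at each step:
Initial: q=5, y=4
After step 1: q=4, y=4
After step 2: q=4, y=3
After step 3: q=4, y=12
After step 4: q=5, y=12
After step 5: q=5, y=6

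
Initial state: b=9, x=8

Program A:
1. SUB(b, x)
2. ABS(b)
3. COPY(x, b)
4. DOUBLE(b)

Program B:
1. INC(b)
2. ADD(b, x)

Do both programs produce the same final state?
No

Program A final state: b=2, x=1
Program B final state: b=18, x=8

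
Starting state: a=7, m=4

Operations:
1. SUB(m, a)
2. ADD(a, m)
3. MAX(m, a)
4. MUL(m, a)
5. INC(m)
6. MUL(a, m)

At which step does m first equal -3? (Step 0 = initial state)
Step 1

Tracing m:
Initial: m = 4
After step 1: m = -3 ← first occurrence
After step 2: m = -3
After step 3: m = 4
After step 4: m = 16
After step 5: m = 17
After step 6: m = 17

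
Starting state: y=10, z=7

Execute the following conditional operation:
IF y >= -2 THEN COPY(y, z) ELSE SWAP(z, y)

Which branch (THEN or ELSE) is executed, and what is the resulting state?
Branch: THEN, Final state: y=7, z=7

Evaluating condition: y >= -2
y = 10
Condition is True, so THEN branch executes
After COPY(y, z): y=7, z=7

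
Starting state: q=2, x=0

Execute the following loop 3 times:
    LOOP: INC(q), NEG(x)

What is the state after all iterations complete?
q=5, x=0

Iteration trace:
Start: q=2, x=0
After iteration 1: q=3, x=0
After iteration 2: q=4, x=0
After iteration 3: q=5, x=0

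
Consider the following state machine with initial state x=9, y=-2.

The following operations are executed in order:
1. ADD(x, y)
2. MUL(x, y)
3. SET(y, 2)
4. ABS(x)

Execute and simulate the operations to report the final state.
{x: 14, y: 2}

Step-by-step execution:
Initial: x=9, y=-2
After step 1 (ADD(x, y)): x=7, y=-2
After step 2 (MUL(x, y)): x=-14, y=-2
After step 3 (SET(y, 2)): x=-14, y=2
After step 4 (ABS(x)): x=14, y=2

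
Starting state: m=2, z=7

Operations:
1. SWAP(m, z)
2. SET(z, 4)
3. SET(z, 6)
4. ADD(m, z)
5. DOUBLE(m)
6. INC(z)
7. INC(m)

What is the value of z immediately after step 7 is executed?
z = 7

Tracing z through execution:
Initial: z = 7
After step 1 (SWAP(m, z)): z = 2
After step 2 (SET(z, 4)): z = 4
After step 3 (SET(z, 6)): z = 6
After step 4 (ADD(m, z)): z = 6
After step 5 (DOUBLE(m)): z = 6
After step 6 (INC(z)): z = 7
After step 7 (INC(m)): z = 7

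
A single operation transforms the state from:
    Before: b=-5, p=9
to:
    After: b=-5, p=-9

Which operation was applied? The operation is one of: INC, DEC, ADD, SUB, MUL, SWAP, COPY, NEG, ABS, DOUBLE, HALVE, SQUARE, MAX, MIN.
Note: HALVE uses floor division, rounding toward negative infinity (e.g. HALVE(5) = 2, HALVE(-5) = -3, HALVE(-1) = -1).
NEG(p)

Analyzing the change:
Before: b=-5, p=9
After: b=-5, p=-9
Variable p changed from 9 to -9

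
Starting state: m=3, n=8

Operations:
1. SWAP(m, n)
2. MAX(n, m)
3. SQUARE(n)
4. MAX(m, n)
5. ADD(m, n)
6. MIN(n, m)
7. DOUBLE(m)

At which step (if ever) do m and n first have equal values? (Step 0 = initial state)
Step 2

m and n first become equal after step 2.

Comparing values at each step:
Initial: m=3, n=8
After step 1: m=8, n=3
After step 2: m=8, n=8 ← equal!
After step 3: m=8, n=64
After step 4: m=64, n=64 ← equal!
After step 5: m=128, n=64
After step 6: m=128, n=64
After step 7: m=256, n=64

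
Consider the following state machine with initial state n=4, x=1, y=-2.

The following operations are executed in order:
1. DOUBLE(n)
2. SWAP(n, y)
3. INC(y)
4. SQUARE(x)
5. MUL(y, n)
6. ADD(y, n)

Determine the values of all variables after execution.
{n: -2, x: 1, y: -20}

Step-by-step execution:
Initial: n=4, x=1, y=-2
After step 1 (DOUBLE(n)): n=8, x=1, y=-2
After step 2 (SWAP(n, y)): n=-2, x=1, y=8
After step 3 (INC(y)): n=-2, x=1, y=9
After step 4 (SQUARE(x)): n=-2, x=1, y=9
After step 5 (MUL(y, n)): n=-2, x=1, y=-18
After step 6 (ADD(y, n)): n=-2, x=1, y=-20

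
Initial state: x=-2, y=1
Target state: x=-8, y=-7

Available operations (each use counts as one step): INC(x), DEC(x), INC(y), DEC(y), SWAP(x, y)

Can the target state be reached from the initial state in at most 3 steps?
No

The target state cannot be reached within 3 steps.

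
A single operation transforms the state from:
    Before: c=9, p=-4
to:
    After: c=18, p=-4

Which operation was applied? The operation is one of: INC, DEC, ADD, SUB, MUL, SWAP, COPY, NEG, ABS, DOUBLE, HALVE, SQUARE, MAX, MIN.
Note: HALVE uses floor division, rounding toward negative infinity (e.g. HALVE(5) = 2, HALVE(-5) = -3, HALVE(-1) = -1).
DOUBLE(c)

Analyzing the change:
Before: c=9, p=-4
After: c=18, p=-4
Variable c changed from 9 to 18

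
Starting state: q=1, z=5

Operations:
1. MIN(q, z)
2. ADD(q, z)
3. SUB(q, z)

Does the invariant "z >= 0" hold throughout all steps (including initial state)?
Yes

The invariant holds at every step.

State at each step:
Initial: q=1, z=5
After step 1: q=1, z=5
After step 2: q=6, z=5
After step 3: q=1, z=5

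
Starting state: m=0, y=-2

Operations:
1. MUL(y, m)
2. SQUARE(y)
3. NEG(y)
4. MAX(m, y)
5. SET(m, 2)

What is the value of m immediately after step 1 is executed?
m = 0

Tracing m through execution:
Initial: m = 0
After step 1 (MUL(y, m)): m = 0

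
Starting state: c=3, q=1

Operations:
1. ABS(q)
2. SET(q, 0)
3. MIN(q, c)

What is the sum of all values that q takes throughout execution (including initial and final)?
2

Values of q at each step:
Initial: q = 1
After step 1: q = 1
After step 2: q = 0
After step 3: q = 0
Sum = 1 + 1 + 0 + 0 = 2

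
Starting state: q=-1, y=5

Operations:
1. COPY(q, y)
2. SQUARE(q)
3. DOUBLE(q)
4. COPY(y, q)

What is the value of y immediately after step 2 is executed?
y = 5

Tracing y through execution:
Initial: y = 5
After step 1 (COPY(q, y)): y = 5
After step 2 (SQUARE(q)): y = 5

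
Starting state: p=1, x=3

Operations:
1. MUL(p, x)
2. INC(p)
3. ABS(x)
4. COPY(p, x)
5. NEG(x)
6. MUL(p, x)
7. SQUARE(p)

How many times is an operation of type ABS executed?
1

Counting ABS operations:
Step 3: ABS(x) ← ABS
Total: 1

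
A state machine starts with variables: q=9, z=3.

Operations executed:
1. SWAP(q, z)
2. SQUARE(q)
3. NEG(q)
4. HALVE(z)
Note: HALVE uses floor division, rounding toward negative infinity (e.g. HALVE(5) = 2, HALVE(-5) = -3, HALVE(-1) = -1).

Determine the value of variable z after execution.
z = 4

Tracing execution:
Step 1: SWAP(q, z) → z = 9
Step 2: SQUARE(q) → z = 9
Step 3: NEG(q) → z = 9
Step 4: HALVE(z) → z = 4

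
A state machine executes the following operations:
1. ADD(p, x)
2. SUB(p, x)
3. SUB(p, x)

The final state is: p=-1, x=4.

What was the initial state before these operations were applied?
p=3, x=4

Working backwards:
Final state: p=-1, x=4
Before step 3 (SUB(p, x)): p=3, x=4
Before step 2 (SUB(p, x)): p=7, x=4
Before step 1 (ADD(p, x)): p=3, x=4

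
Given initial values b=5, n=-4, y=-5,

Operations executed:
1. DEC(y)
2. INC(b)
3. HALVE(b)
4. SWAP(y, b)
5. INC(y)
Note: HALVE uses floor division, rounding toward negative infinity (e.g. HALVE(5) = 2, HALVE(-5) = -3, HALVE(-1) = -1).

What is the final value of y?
y = 4

Tracing execution:
Step 1: DEC(y) → y = -6
Step 2: INC(b) → y = -6
Step 3: HALVE(b) → y = -6
Step 4: SWAP(y, b) → y = 3
Step 5: INC(y) → y = 4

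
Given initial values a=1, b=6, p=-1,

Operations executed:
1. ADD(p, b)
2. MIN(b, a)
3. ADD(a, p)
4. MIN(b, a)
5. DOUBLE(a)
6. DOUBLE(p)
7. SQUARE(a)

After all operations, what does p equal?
p = 10

Tracing execution:
Step 1: ADD(p, b) → p = 5
Step 2: MIN(b, a) → p = 5
Step 3: ADD(a, p) → p = 5
Step 4: MIN(b, a) → p = 5
Step 5: DOUBLE(a) → p = 5
Step 6: DOUBLE(p) → p = 10
Step 7: SQUARE(a) → p = 10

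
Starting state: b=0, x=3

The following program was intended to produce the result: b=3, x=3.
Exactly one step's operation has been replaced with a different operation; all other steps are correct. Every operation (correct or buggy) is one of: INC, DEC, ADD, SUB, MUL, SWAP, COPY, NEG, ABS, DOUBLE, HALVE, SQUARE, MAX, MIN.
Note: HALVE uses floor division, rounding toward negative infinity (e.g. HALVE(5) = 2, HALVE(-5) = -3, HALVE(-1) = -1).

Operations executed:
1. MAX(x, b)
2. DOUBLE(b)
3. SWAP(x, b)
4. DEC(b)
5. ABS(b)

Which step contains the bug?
Step 4

Trace with buggy code:
Initial: b=0, x=3
After step 1: b=0, x=3
After step 2: b=0, x=3
After step 3: b=3, x=0
After step 4: b=2, x=0
After step 5: b=2, x=0
Actual final b=2, x=0 ≠ expected b=3, x=3.
Step 4 is the only position where a single-operation replacement can produce the expected result.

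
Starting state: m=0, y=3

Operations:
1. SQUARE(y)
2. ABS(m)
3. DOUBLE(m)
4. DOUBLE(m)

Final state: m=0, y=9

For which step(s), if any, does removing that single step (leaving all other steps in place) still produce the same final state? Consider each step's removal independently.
Step(s) 2, 3, 4

Testing removal of each single step:
Without step 1: final = m=0, y=3 (different)
Without step 2: final = m=0, y=9 (same)
Without step 3: final = m=0, y=9 (same)
Without step 4: final = m=0, y=9 (same)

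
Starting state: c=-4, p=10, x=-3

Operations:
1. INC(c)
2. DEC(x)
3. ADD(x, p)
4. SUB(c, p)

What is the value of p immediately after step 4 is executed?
p = 10

Tracing p through execution:
Initial: p = 10
After step 1 (INC(c)): p = 10
After step 2 (DEC(x)): p = 10
After step 3 (ADD(x, p)): p = 10
After step 4 (SUB(c, p)): p = 10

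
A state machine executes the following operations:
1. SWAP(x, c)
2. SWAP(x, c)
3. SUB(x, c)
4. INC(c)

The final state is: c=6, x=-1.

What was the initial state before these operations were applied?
c=5, x=4

Working backwards:
Final state: c=6, x=-1
Before step 4 (INC(c)): c=5, x=-1
Before step 3 (SUB(x, c)): c=5, x=4
Before step 2 (SWAP(x, c)): c=4, x=5
Before step 1 (SWAP(x, c)): c=5, x=4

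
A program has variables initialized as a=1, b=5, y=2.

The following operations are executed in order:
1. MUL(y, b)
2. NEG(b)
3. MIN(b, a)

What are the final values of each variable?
{a: 1, b: -5, y: 10}

Step-by-step execution:
Initial: a=1, b=5, y=2
After step 1 (MUL(y, b)): a=1, b=5, y=10
After step 2 (NEG(b)): a=1, b=-5, y=10
After step 3 (MIN(b, a)): a=1, b=-5, y=10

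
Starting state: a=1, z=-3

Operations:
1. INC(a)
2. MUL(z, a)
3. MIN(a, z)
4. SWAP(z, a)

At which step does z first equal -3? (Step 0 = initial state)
Step 0

Tracing z:
Initial: z = -3 ← first occurrence
After step 1: z = -3
After step 2: z = -6
After step 3: z = -6
After step 4: z = -6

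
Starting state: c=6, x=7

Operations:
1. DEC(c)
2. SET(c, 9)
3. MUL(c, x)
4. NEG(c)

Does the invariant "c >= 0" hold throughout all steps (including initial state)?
No, violated after step 4

The invariant is violated after step 4.

State at each step:
Initial: c=6, x=7
After step 1: c=5, x=7
After step 2: c=9, x=7
After step 3: c=63, x=7
After step 4: c=-63, x=7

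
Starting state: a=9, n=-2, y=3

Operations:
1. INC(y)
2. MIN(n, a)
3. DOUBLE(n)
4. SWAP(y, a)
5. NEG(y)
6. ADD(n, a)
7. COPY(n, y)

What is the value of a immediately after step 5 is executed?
a = 4

Tracing a through execution:
Initial: a = 9
After step 1 (INC(y)): a = 9
After step 2 (MIN(n, a)): a = 9
After step 3 (DOUBLE(n)): a = 9
After step 4 (SWAP(y, a)): a = 4
After step 5 (NEG(y)): a = 4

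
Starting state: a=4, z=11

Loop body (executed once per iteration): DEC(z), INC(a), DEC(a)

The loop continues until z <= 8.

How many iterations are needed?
3

Tracing iterations:
Initial: a=4, z=11
After iteration 1: a=4, z=10
After iteration 2: a=4, z=9
After iteration 3: a=4, z=8
z <= 8 now holds, so the loop exits after 3 iterations.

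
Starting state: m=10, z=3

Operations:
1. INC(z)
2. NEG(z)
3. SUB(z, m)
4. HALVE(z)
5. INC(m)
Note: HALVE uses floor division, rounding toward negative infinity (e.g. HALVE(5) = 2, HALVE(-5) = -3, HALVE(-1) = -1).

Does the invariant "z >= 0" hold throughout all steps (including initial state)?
No, violated after step 2

The invariant is violated after step 2.

State at each step:
Initial: m=10, z=3
After step 1: m=10, z=4
After step 2: m=10, z=-4
After step 3: m=10, z=-14
After step 4: m=10, z=-7
After step 5: m=11, z=-7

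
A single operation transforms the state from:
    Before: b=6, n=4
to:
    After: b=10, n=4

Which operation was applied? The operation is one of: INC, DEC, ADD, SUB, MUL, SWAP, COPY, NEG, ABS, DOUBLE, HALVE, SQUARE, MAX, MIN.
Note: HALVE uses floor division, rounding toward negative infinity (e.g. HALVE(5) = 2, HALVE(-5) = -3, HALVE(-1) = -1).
ADD(b, n)

Analyzing the change:
Before: b=6, n=4
After: b=10, n=4
Variable b changed from 6 to 10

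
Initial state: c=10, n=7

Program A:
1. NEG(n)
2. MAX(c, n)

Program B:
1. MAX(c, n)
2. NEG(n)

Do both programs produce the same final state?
Yes

Program A final state: c=10, n=-7
Program B final state: c=10, n=-7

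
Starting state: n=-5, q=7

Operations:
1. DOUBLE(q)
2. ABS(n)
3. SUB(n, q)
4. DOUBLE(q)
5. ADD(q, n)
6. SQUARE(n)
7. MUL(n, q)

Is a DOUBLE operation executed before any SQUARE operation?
Yes

First DOUBLE: step 1
First SQUARE: step 6
Since 1 < 6, DOUBLE comes first.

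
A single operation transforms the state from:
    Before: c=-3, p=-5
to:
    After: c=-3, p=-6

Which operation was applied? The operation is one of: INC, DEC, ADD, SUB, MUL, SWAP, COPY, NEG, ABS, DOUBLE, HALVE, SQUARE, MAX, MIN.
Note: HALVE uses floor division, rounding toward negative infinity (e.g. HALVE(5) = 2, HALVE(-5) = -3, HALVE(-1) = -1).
DEC(p)

Analyzing the change:
Before: c=-3, p=-5
After: c=-3, p=-6
Variable p changed from -5 to -6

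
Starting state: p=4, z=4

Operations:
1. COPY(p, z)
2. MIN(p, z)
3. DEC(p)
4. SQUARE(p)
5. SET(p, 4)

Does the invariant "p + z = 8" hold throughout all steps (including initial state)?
No, violated after step 3

The invariant is violated after step 3.

State at each step:
Initial: p=4, z=4
After step 1: p=4, z=4
After step 2: p=4, z=4
After step 3: p=3, z=4
After step 4: p=9, z=4
After step 5: p=4, z=4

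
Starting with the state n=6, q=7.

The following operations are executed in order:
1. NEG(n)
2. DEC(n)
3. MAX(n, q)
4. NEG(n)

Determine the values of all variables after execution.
{n: -7, q: 7}

Step-by-step execution:
Initial: n=6, q=7
After step 1 (NEG(n)): n=-6, q=7
After step 2 (DEC(n)): n=-7, q=7
After step 3 (MAX(n, q)): n=7, q=7
After step 4 (NEG(n)): n=-7, q=7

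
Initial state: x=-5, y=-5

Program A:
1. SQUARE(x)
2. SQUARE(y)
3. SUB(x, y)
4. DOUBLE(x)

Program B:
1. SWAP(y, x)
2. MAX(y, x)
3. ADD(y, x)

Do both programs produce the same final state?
No

Program A final state: x=0, y=25
Program B final state: x=-5, y=-10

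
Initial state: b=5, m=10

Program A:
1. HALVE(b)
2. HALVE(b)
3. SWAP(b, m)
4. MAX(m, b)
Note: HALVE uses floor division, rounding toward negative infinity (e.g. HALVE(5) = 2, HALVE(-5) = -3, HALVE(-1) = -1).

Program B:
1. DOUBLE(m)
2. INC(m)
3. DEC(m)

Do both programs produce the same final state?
No

Program A final state: b=10, m=10
Program B final state: b=5, m=20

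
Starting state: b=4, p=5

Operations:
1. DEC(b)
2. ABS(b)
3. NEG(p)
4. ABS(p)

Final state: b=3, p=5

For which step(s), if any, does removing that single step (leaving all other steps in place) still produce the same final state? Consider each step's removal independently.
Step(s) 2, 3

Testing removal of each single step:
Without step 1: final = b=4, p=5 (different)
Without step 2: final = b=3, p=5 (same)
Without step 3: final = b=3, p=5 (same)
Without step 4: final = b=3, p=-5 (different)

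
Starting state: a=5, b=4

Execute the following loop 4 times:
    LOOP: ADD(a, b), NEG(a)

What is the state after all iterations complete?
a=5, b=4

Iteration trace:
Start: a=5, b=4
After iteration 1: a=-9, b=4
After iteration 2: a=5, b=4
After iteration 3: a=-9, b=4
After iteration 4: a=5, b=4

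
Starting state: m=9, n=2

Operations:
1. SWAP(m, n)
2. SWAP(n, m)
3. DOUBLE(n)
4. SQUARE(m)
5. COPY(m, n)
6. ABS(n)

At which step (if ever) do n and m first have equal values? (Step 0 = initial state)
Step 5

n and m first become equal after step 5.

Comparing values at each step:
Initial: n=2, m=9
After step 1: n=9, m=2
After step 2: n=2, m=9
After step 3: n=4, m=9
After step 4: n=4, m=81
After step 5: n=4, m=4 ← equal!
After step 6: n=4, m=4 ← equal!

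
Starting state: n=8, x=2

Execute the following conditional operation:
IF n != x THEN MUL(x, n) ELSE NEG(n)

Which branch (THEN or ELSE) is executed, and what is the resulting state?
Branch: THEN, Final state: n=8, x=16

Evaluating condition: n != x
n = 8, x = 2
Condition is True, so THEN branch executes
After MUL(x, n): n=8, x=16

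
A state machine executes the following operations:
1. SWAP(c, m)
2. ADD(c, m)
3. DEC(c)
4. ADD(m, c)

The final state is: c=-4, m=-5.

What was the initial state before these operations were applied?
c=-1, m=-2

Working backwards:
Final state: c=-4, m=-5
Before step 4 (ADD(m, c)): c=-4, m=-1
Before step 3 (DEC(c)): c=-3, m=-1
Before step 2 (ADD(c, m)): c=-2, m=-1
Before step 1 (SWAP(c, m)): c=-1, m=-2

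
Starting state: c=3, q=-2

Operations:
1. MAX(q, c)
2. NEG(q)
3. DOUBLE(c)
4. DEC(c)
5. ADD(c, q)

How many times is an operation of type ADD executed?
1

Counting ADD operations:
Step 5: ADD(c, q) ← ADD
Total: 1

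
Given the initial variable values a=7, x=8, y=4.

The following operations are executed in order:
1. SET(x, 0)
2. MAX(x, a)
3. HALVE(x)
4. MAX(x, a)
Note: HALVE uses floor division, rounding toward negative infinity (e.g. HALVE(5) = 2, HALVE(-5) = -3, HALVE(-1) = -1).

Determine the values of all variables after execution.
{a: 7, x: 7, y: 4}

Step-by-step execution:
Initial: a=7, x=8, y=4
After step 1 (SET(x, 0)): a=7, x=0, y=4
After step 2 (MAX(x, a)): a=7, x=7, y=4
After step 3 (HALVE(x)): a=7, x=3, y=4
After step 4 (MAX(x, a)): a=7, x=7, y=4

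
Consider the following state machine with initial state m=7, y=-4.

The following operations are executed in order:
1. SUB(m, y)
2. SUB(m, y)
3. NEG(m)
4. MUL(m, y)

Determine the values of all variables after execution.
{m: 60, y: -4}

Step-by-step execution:
Initial: m=7, y=-4
After step 1 (SUB(m, y)): m=11, y=-4
After step 2 (SUB(m, y)): m=15, y=-4
After step 3 (NEG(m)): m=-15, y=-4
After step 4 (MUL(m, y)): m=60, y=-4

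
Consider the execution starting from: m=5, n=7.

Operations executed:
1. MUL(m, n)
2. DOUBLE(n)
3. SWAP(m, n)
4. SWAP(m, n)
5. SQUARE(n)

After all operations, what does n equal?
n = 196

Tracing execution:
Step 1: MUL(m, n) → n = 7
Step 2: DOUBLE(n) → n = 14
Step 3: SWAP(m, n) → n = 35
Step 4: SWAP(m, n) → n = 14
Step 5: SQUARE(n) → n = 196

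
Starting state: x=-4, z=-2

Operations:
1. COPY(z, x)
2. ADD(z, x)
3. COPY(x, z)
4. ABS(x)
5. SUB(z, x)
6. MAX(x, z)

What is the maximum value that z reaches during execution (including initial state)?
-2

Values of z at each step:
Initial: z = -2 ← maximum
After step 1: z = -4
After step 2: z = -8
After step 3: z = -8
After step 4: z = -8
After step 5: z = -16
After step 6: z = -16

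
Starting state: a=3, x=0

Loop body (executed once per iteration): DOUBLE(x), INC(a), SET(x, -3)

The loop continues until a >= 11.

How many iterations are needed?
8

Tracing iterations:
Initial: a=3, x=0
After iteration 1: a=4, x=-3
After iteration 2: a=5, x=-3
After iteration 3: a=6, x=-3
After iteration 4: a=7, x=-3
After iteration 5: a=8, x=-3
After iteration 6: a=9, x=-3
After iteration 7: a=10, x=-3
After iteration 8: a=11, x=-3
a >= 11 now holds, so the loop exits after 8 iterations.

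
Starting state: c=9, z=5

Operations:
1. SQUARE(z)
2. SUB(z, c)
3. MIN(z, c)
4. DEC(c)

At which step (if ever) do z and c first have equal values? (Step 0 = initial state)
Step 3

z and c first become equal after step 3.

Comparing values at each step:
Initial: z=5, c=9
After step 1: z=25, c=9
After step 2: z=16, c=9
After step 3: z=9, c=9 ← equal!
After step 4: z=9, c=8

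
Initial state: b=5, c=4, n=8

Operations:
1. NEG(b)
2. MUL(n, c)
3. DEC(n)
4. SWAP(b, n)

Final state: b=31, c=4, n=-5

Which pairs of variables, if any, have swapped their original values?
None

Comparing initial and final values:
c: 4 → 4
b: 5 → 31
n: 8 → -5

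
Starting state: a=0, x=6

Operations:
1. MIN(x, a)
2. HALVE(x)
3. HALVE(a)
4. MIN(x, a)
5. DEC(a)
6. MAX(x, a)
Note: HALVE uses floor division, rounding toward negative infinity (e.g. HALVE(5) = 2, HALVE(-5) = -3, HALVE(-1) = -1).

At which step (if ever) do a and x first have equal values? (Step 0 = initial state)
Step 1

a and x first become equal after step 1.

Comparing values at each step:
Initial: a=0, x=6
After step 1: a=0, x=0 ← equal!
After step 2: a=0, x=0 ← equal!
After step 3: a=0, x=0 ← equal!
After step 4: a=0, x=0 ← equal!
After step 5: a=-1, x=0
After step 6: a=-1, x=0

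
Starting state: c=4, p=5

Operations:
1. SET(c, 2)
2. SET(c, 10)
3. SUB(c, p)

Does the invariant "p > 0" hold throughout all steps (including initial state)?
Yes

The invariant holds at every step.

State at each step:
Initial: c=4, p=5
After step 1: c=2, p=5
After step 2: c=10, p=5
After step 3: c=5, p=5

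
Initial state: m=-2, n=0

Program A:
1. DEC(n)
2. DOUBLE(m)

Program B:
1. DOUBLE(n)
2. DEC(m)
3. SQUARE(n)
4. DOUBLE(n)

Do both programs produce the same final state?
No

Program A final state: m=-4, n=-1
Program B final state: m=-3, n=0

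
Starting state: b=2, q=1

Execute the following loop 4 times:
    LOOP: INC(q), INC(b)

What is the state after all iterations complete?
b=6, q=5

Iteration trace:
Start: b=2, q=1
After iteration 1: b=3, q=2
After iteration 2: b=4, q=3
After iteration 3: b=5, q=4
After iteration 4: b=6, q=5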